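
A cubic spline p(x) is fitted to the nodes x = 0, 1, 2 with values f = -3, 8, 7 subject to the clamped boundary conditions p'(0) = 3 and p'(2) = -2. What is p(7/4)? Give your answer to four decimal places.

Let σ_i = p''(x_i). Step sizes h_i = 1, 1; slopes of the chords Δ_i = (y_(i+1) - y_i)/h_i = 11, -1.
  1·σ_0 + 4·σ_1 + 1·σ_2 = 6(Δ_1 - Δ_0) = -72
Clamped end conditions give two more equations: 2h_0·σ_0 + h_0·σ_1 = 6(Δ_0 - p'(0)) = 48 and h_1·σ_1 + 2h_1·σ_2 = 6(p'(2) - Δ_1) = -6.
Solving: σ_0 = 79/2, σ_1 = -31, σ_2 = 25/2.
On [1, 2], p(x) = 8 + 29/4·(x - 1) - 31/2·(x - 1)² + 29/4·(x - 1)³.
With (x - 1) = 3/4: p(7/4) = 1991/256.

7.7773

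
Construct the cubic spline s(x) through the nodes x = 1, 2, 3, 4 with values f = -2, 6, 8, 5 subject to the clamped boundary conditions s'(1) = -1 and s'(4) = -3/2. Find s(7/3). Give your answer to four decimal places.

Write m_i for s''(x_i). With h_i = 1, 1, 1 and divided differences Δ_i = 8, 2, -3, the continuity of s' gives the tridiagonal system
  1·m_0 + 4·m_1 + 1·m_2 = 6(Δ_1 - Δ_0) = -36
  1·m_1 + 4·m_2 + 1·m_3 = 6(Δ_2 - Δ_1) = -30
Clamped end conditions give two more equations: 2h_0·m_0 + h_0·m_1 = 6(Δ_0 - s'(1)) = 54 and h_2·m_2 + 2h_2·m_3 = 6(s'(4) - Δ_2) = 9.
Hence m_0 = 529/15, m_1 = -248/15, m_2 = -77/15, m_3 = 106/15.
On [2, 3], s(x) = 6 + 251/30·(x - 2) - 124/15·(x - 2)² + 19/10·(x - 2)³.
With (x - 2) = 1/3: s(7/3) = 1072/135.

7.9407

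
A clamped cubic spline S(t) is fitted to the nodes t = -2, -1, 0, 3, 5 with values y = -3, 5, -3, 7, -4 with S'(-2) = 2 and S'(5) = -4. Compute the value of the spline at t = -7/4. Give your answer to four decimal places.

Put m_i = S'' at the i-th knot. Here h = (1, 1, 3, 2) and Δ = (8, -8, 10/3, -11/2), so the interior equations h_(i-1)·m_(i-1) + 2(h_(i-1)+h_i)·m_i + h_i·m_(i+1) = 6(Δ_i − Δ_(i-1)) read
  1·m_0 + 4·m_1 + 1·m_2 = 6(Δ_1 - Δ_0) = -96
  1·m_1 + 8·m_2 + 3·m_3 = 6(Δ_2 - Δ_1) = 68
  3·m_2 + 10·m_3 + 2·m_4 = 6(Δ_3 - Δ_2) = -53
Clamped end conditions give two more equations: 2h_0·m_0 + h_0·m_1 = 6(Δ_0 - S'(-2)) = 36 and h_3·m_3 + 2h_3·m_4 = 6(S'(5) - Δ_3) = 9.
Forward elimination and back-substitution give m_0 = 221/6, m_1 = -113/3, m_2 = 107/6, m_3 = -37/3, m_4 = 101/12.
On [-2, -1], S(t) = -3 + 2·(t + 2) + 221/12·(t + 2)² - 149/12·(t + 2)³.
With (t + 2) = 1/4: S(-7/4) = -395/256.

-1.5430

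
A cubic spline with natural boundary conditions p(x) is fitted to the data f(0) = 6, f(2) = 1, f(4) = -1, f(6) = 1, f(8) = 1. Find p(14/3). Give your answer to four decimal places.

Write m_i for p''(x_i). With h_i = 2, 2, 2, 2 and divided differences Δ_i = -5/2, -1, 1, 0, the continuity of p' gives the tridiagonal system
  2·m_0 + 8·m_1 + 2·m_2 = 6(Δ_1 - Δ_0) = 9
  2·m_1 + 8·m_2 + 2·m_3 = 6(Δ_2 - Δ_1) = 12
  2·m_2 + 8·m_3 + 2·m_4 = 6(Δ_3 - Δ_2) = -6
Natural end conditions: m_0 = m_4 = 0.
Solving the tridiagonal system: m_0 = 0, m_1 = 81/112, m_2 = 45/28, m_3 = -129/112, m_4 = 0.
On [4, 6], p(x) = -1 + 5/16·(x - 4) + 45/56·(x - 4)² - 103/448·(x - 4)³.
With (x - 4) = 2/3: p(14/3) = -95/189.

-0.5026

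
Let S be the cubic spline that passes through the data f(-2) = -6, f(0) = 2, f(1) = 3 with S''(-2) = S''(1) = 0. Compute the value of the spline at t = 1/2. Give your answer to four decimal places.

2.6875

Put σ_i = S'' at the i-th knot. Here h = (2, 1) and Δ = (4, 1), so the interior equations h_(i-1)·σ_(i-1) + 2(h_(i-1)+h_i)·σ_i + h_i·σ_(i+1) = 6(Δ_i − Δ_(i-1)) read
  2·σ_0 + 6·σ_1 + 1·σ_2 = 6(Δ_1 - Δ_0) = -18
Natural end conditions: σ_0 = σ_2 = 0.
Solving: σ_0 = 0, σ_1 = -3, σ_2 = 0.
On [0, 1], S(t) = 2 + 2·t - 3/2·t² + 1/2·t³.
With t = 1/2: S(1/2) = 43/16.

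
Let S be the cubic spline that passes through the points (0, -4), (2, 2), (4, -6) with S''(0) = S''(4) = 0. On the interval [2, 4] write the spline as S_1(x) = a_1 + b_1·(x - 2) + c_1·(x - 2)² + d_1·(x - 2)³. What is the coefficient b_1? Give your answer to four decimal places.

With M_i denoting the second derivative at x_i, h_i = 2, 2, and Δ_i = (y_(i+1) − y_i)/h_i = 3, -4:
  2·M_0 + 8·M_1 + 2·M_2 = 6(Δ_1 - Δ_0) = -42
Natural end conditions: M_0 = M_2 = 0.
Solving: M_0 = 0, M_1 = -21/4, M_2 = 0.
On [2, 4], with S_1(x) = a_1 + b_1·(x - 2) + c_1·(x - 2)² + d_1·(x - 2)³: c_1 = M_1/2 = -21/8, d_1 = (M_2 - M_1)/(6h_1) = 7/16, b_1 = Δ_1 - h_1(2M_1 + M_2)/6 = -1/2.

-0.5000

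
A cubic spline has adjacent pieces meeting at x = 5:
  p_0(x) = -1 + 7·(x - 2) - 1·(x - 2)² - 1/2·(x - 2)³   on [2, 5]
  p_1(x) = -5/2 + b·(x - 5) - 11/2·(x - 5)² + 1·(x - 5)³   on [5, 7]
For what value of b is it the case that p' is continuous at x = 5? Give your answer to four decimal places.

-12.5000

p_0'(x) = 7 - 2·(x - 2) - 3/2·(x - 2)², so p_0'(5) = -25/2. On the right, p_1'(5) = b, so b = -25/2.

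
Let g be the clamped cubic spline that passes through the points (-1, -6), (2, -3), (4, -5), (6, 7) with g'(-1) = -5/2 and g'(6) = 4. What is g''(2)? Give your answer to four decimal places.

-4.5676

Put σ_i = g'' at the i-th knot. Here h = (3, 2, 2) and Δ = (1, -1, 6), so the interior equations h_(i-1)·σ_(i-1) + 2(h_(i-1)+h_i)·σ_i + h_i·σ_(i+1) = 6(Δ_i − Δ_(i-1)) read
  3·σ_0 + 10·σ_1 + 2·σ_2 = 6(Δ_1 - Δ_0) = -12
  2·σ_1 + 8·σ_2 + 2·σ_3 = 6(Δ_2 - Δ_1) = 42
Clamped end conditions give two more equations: 2h_0·σ_0 + h_0·σ_1 = 6(Δ_0 - g'(-1)) = 21 and h_2·σ_2 + 2h_2·σ_3 = 6(g'(6) - Δ_2) = -12.
Solving the tridiagonal system: σ_0 = 214/37, σ_1 = -169/37, σ_2 = 302/37, σ_3 = -262/37.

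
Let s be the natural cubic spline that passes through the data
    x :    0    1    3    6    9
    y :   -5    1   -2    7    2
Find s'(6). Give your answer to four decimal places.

2.0939

Let σ_i = s''(x_i). Step sizes h_i = 1, 2, 3, 3; slopes of the chords Δ_i = (y_(i+1) - y_i)/h_i = 6, -3/2, 3, -5/3.
  1·σ_0 + 6·σ_1 + 2·σ_2 = 6(Δ_1 - Δ_0) = -45
  2·σ_1 + 10·σ_2 + 3·σ_3 = 6(Δ_2 - Δ_1) = 27
  3·σ_2 + 12·σ_3 + 3·σ_4 = 6(Δ_3 - Δ_2) = -28
Natural end conditions: σ_0 = σ_4 = 0.
Solving the tridiagonal system: σ_0 = 0, σ_1 = -1937/206, σ_2 = 588/103, σ_3 = -1162/309, σ_4 = 0.
On [6, 9], s'(x) = b_3 + 2c_3·(x - 6) + 3d_3·(x - 6)² with b_3 = Δ_3 - h_3(2σ_3 + σ_4)/6 = 647/309, c_3 = σ_3/2 = -581/309, d_3 = (σ_4 - σ_3)/(6h_3) = 581/2781. So s'(6) = 647/309.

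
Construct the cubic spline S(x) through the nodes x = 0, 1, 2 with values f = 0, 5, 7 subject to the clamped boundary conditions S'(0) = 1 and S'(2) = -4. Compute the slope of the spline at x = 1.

Put M_i = S'' at the i-th knot. Here h = (1, 1) and Δ = (5, 2), so the interior equations h_(i-1)·M_(i-1) + 2(h_(i-1)+h_i)·M_i + h_i·M_(i+1) = 6(Δ_i − Δ_(i-1)) read
  1·M_0 + 4·M_1 + 1·M_2 = 6(Δ_1 - Δ_0) = -18
Clamped end conditions give two more equations: 2h_0·M_0 + h_0·M_1 = 6(Δ_0 - S'(0)) = 24 and h_1·M_1 + 2h_1·M_2 = 6(S'(2) - Δ_1) = -36.
Forward elimination and back-substitution give M_0 = 14, M_1 = -4, M_2 = -16.
On [1, 2], S'(x) = b_1 + 2c_1·(x - 1) + 3d_1·(x - 1)² with b_1 = Δ_1 - h_1(2M_1 + M_2)/6 = 6, c_1 = M_1/2 = -2, d_1 = (M_2 - M_1)/(6h_1) = -2. So S'(1) = 6.

6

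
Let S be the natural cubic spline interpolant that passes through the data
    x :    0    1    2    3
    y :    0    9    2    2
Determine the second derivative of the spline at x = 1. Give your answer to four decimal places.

Let M_i = S''(x_i). Step sizes h_i = 1, 1, 1; slopes of the chords Δ_i = (y_(i+1) - y_i)/h_i = 9, -7, 0.
  1·M_0 + 4·M_1 + 1·M_2 = 6(Δ_1 - Δ_0) = -96
  1·M_1 + 4·M_2 + 1·M_3 = 6(Δ_2 - Δ_1) = 42
Natural end conditions: M_0 = M_3 = 0.
Solving the tridiagonal system: M_0 = 0, M_1 = -142/5, M_2 = 88/5, M_3 = 0.

-28.4000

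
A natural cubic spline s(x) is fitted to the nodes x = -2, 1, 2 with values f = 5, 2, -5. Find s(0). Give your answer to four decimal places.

Put σ_i = s'' at the i-th knot. Here h = (3, 1) and Δ = (-1, -7), so the interior equations h_(i-1)·σ_(i-1) + 2(h_(i-1)+h_i)·σ_i + h_i·σ_(i+1) = 6(Δ_i − Δ_(i-1)) read
  3·σ_0 + 8·σ_1 + 1·σ_2 = 6(Δ_1 - Δ_0) = -36
Natural end conditions: σ_0 = σ_2 = 0.
Solving: σ_0 = 0, σ_1 = -9/2, σ_2 = 0.
On [-2, 1], s(x) = 5 + 5/4·(x + 2) + 0·(x + 2)² - 1/4·(x + 2)³.
With (x + 2) = 2: s(0) = 11/2.

5.5000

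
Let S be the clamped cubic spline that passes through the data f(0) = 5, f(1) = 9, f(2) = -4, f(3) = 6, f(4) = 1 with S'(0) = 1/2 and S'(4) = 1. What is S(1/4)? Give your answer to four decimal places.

5.9987

Write σ_i for S''(x_i). With h_i = 1, 1, 1, 1 and divided differences Δ_i = 4, -13, 10, -5, the continuity of S' gives the tridiagonal system
  1·σ_0 + 4·σ_1 + 1·σ_2 = 6(Δ_1 - Δ_0) = -102
  1·σ_1 + 4·σ_2 + 1·σ_3 = 6(Δ_2 - Δ_1) = 138
  1·σ_2 + 4·σ_3 + 1·σ_4 = 6(Δ_3 - Δ_2) = -90
Clamped end conditions give two more equations: 2h_0·σ_0 + h_0·σ_1 = 6(Δ_0 - S'(0)) = 21 and h_3·σ_3 + 2h_3·σ_4 = 6(S'(4) - Δ_3) = 36.
Hence σ_0 = 1957/56, σ_1 = -1369/28, σ_2 = 469/8, σ_3 = -1333/28, σ_4 = 2341/56.
On [0, 1], S(x) = 5 + 1/2·x + 1957/112·x² - 1565/112·x³.
With x = 1/4: S(1/4) = 42999/7168.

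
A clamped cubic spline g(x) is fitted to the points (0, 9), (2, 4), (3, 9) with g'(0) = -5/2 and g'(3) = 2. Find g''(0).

-6

With M_i denoting the second derivative at x_i, h_i = 2, 1, and Δ_i = (y_(i+1) − y_i)/h_i = -5/2, 5:
  2·M_0 + 6·M_1 + 1·M_2 = 6(Δ_1 - Δ_0) = 45
Clamped end conditions give two more equations: 2h_0·M_0 + h_0·M_1 = 6(Δ_0 - g'(0)) = 0 and h_1·M_1 + 2h_1·M_2 = 6(g'(3) - Δ_1) = -18.
Hence M_0 = -6, M_1 = 12, M_2 = -15.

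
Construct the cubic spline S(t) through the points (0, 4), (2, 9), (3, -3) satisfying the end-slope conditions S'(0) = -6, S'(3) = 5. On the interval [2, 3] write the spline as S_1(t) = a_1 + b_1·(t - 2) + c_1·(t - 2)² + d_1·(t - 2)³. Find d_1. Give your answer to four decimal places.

17.5833

Write m_i for S''(x_i). With h_i = 2, 1 and divided differences Δ_i = 5/2, -12, the continuity of S' gives the tridiagonal system
  2·m_0 + 6·m_1 + 1·m_2 = 6(Δ_1 - Δ_0) = -87
Clamped end conditions give two more equations: 2h_0·m_0 + h_0·m_1 = 6(Δ_0 - S'(0)) = 51 and h_1·m_1 + 2h_1·m_2 = 6(S'(3) - Δ_1) = 102.
Hence m_0 = 371/12, m_1 = -109/3, m_2 = 415/6.
On [2, 3], with S_1(t) = a_1 + b_1·(t - 2) + c_1·(t - 2)² + d_1·(t - 2)³: c_1 = m_1/2 = -109/6, d_1 = (m_2 - m_1)/(6h_1) = 211/12, b_1 = Δ_1 - h_1(2m_1 + m_2)/6 = -137/12.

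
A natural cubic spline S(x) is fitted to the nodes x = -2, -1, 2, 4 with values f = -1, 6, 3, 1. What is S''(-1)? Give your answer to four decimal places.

-6.7606

Let M_i = S''(x_i). Step sizes h_i = 1, 3, 2; slopes of the chords Δ_i = (y_(i+1) - y_i)/h_i = 7, -1, -1.
  1·M_0 + 8·M_1 + 3·M_2 = 6(Δ_1 - Δ_0) = -48
  3·M_1 + 10·M_2 + 2·M_3 = 6(Δ_2 - Δ_1) = 0
Natural end conditions: M_0 = M_3 = 0.
Hence M_0 = 0, M_1 = -480/71, M_2 = 144/71, M_3 = 0.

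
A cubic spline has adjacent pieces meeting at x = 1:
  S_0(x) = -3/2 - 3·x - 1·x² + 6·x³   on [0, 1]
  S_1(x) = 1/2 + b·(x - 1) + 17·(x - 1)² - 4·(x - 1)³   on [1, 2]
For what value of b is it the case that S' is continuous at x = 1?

13

S_0'(x) = -3 - 2·x + 18·x², so S_0'(1) = 13. On the right, S_1'(1) = b, so b = 13.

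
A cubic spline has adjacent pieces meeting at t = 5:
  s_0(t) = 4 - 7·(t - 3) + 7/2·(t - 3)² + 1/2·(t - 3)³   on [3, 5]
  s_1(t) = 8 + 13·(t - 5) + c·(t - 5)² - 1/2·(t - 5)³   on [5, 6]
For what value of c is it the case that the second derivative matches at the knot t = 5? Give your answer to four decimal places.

6.5000

s_0''(t) = 7 + 3·(t - 3), so s_0''(5) = 13. On the right, s_1''(5) = 2c, so c = 13/2.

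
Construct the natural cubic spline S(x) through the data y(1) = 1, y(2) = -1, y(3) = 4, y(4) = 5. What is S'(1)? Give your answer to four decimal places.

-4.1333

Let M_i = S''(x_i). Step sizes h_i = 1, 1, 1; slopes of the chords Δ_i = (y_(i+1) - y_i)/h_i = -2, 5, 1.
  1·M_0 + 4·M_1 + 1·M_2 = 6(Δ_1 - Δ_0) = 42
  1·M_1 + 4·M_2 + 1·M_3 = 6(Δ_2 - Δ_1) = -24
Natural end conditions: M_0 = M_3 = 0.
Hence M_0 = 0, M_1 = 64/5, M_2 = -46/5, M_3 = 0.
On [1, 2], S'(x) = b_0 + 2c_0·(x - 1) + 3d_0·(x - 1)² with b_0 = Δ_0 - h_0(2M_0 + M_1)/6 = -62/15, c_0 = M_0/2 = 0, d_0 = (M_1 - M_0)/(6h_0) = 32/15. So S'(1) = -62/15.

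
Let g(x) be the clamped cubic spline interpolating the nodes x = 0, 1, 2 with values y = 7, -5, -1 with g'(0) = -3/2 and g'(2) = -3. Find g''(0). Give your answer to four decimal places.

Write M_i for g''(x_i). With h_i = 1, 1 and divided differences Δ_i = -12, 4, the continuity of g' gives the tridiagonal system
  1·M_0 + 4·M_1 + 1·M_2 = 6(Δ_1 - Δ_0) = 96
Clamped end conditions give two more equations: 2h_0·M_0 + h_0·M_1 = 6(Δ_0 - g'(0)) = -63 and h_1·M_1 + 2h_1·M_2 = 6(g'(2) - Δ_1) = -42.
Solving the tridiagonal system: M_0 = -225/4, M_1 = 99/2, M_2 = -183/4.

-56.2500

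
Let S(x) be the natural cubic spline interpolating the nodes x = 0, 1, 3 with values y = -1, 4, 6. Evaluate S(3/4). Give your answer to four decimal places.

Put M_i = S'' at the i-th knot. Here h = (1, 2) and Δ = (5, 1), so the interior equations h_(i-1)·M_(i-1) + 2(h_(i-1)+h_i)·M_i + h_i·M_(i+1) = 6(Δ_i − Δ_(i-1)) read
  1·M_0 + 6·M_1 + 2·M_2 = 6(Δ_1 - Δ_0) = -24
Natural end conditions: M_0 = M_2 = 0.
Hence M_0 = 0, M_1 = -4, M_2 = 0.
On [0, 1], S(x) = -1 + 17/3·x + 0·x² - 2/3·x³.
With x = 3/4: S(3/4) = 95/32.

2.9688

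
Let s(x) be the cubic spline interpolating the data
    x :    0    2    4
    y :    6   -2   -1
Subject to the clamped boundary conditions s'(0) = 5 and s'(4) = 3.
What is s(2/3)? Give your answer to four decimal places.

6.0926

Write σ_i for s''(x_i). With h_i = 2, 2 and divided differences Δ_i = -4, 1/2, the continuity of s' gives the tridiagonal system
  2·σ_0 + 8·σ_1 + 2·σ_2 = 6(Δ_1 - Δ_0) = 27
Clamped end conditions give two more equations: 2h_0·σ_0 + h_0·σ_1 = 6(Δ_0 - s'(0)) = -54 and h_1·σ_1 + 2h_1·σ_2 = 6(s'(4) - Δ_1) = 15.
Hence σ_0 = -139/8, σ_1 = 31/4, σ_2 = -1/8.
On [0, 2], s(x) = 6 + 5·x - 139/16·x² + 67/32·x³.
With x = 2/3: s(2/3) = 329/54.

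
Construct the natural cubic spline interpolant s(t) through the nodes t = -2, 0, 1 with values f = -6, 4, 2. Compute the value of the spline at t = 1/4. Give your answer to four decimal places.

With M_i denoting the second derivative at x_i, h_i = 2, 1, and Δ_i = (y_(i+1) − y_i)/h_i = 5, -2:
  2·M_0 + 6·M_1 + 1·M_2 = 6(Δ_1 - Δ_0) = -42
Natural end conditions: M_0 = M_2 = 0.
Hence M_0 = 0, M_1 = -7, M_2 = 0.
On [0, 1], s(t) = 4 + 1/3·t - 7/2·t² + 7/6·t³.
With t = 1/4: s(1/4) = 497/128.

3.8828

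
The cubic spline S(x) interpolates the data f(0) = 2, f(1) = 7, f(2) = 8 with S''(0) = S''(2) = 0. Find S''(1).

Write σ_i for S''(x_i). With h_i = 1, 1 and divided differences Δ_i = 5, 1, the continuity of S' gives the tridiagonal system
  1·σ_0 + 4·σ_1 + 1·σ_2 = 6(Δ_1 - Δ_0) = -24
Natural end conditions: σ_0 = σ_2 = 0.
Hence σ_0 = 0, σ_1 = -6, σ_2 = 0.

-6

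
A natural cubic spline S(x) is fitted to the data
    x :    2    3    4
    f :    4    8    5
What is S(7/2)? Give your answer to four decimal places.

Let σ_i = S''(x_i). Step sizes h_i = 1, 1; slopes of the chords Δ_i = (y_(i+1) - y_i)/h_i = 4, -3.
  1·σ_0 + 4·σ_1 + 1·σ_2 = 6(Δ_1 - Δ_0) = -42
Natural end conditions: σ_0 = σ_2 = 0.
Solving: σ_0 = 0, σ_1 = -21/2, σ_2 = 0.
On [3, 4], S(x) = 8 + 1/2·(x - 3) - 21/4·(x - 3)² + 7/4·(x - 3)³.
With (x - 3) = 1/2: S(7/2) = 229/32.

7.1563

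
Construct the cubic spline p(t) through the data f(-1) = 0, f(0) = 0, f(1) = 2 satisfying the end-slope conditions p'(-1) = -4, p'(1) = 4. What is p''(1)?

Let σ_i = p''(x_i). Step sizes h_i = 1, 1; slopes of the chords Δ_i = (y_(i+1) - y_i)/h_i = 0, 2.
  1·σ_0 + 4·σ_1 + 1·σ_2 = 6(Δ_1 - Δ_0) = 12
Clamped end conditions give two more equations: 2h_0·σ_0 + h_0·σ_1 = 6(Δ_0 - p'(-1)) = 24 and h_1·σ_1 + 2h_1·σ_2 = 6(p'(1) - Δ_1) = 12.
Solving the tridiagonal system: σ_0 = 13, σ_1 = -2, σ_2 = 7.

7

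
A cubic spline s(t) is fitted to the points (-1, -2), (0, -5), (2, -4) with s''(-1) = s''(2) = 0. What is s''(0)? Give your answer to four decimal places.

With M_i denoting the second derivative at x_i, h_i = 1, 2, and Δ_i = (y_(i+1) − y_i)/h_i = -3, 1/2:
  1·M_0 + 6·M_1 + 2·M_2 = 6(Δ_1 - Δ_0) = 21
Natural end conditions: M_0 = M_2 = 0.
Hence M_0 = 0, M_1 = 7/2, M_2 = 0.

3.5000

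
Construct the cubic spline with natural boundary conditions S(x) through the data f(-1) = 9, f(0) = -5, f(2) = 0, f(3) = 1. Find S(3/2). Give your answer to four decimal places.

With σ_i denoting the second derivative at x_i, h_i = 1, 2, 1, and Δ_i = (y_(i+1) − y_i)/h_i = -14, 5/2, 1:
  1·σ_0 + 6·σ_1 + 2·σ_2 = 6(Δ_1 - Δ_0) = 99
  2·σ_1 + 6·σ_2 + 1·σ_3 = 6(Δ_2 - Δ_1) = -9
Natural end conditions: σ_0 = σ_3 = 0.
Solving the tridiagonal system: σ_0 = 0, σ_1 = 153/8, σ_2 = -63/8, σ_3 = 0.
On [0, 2], S(x) = -5 - 61/8·x + 153/16·x² - 9/4·x³.
With x = 3/2: S(3/2) = -161/64.

-2.5156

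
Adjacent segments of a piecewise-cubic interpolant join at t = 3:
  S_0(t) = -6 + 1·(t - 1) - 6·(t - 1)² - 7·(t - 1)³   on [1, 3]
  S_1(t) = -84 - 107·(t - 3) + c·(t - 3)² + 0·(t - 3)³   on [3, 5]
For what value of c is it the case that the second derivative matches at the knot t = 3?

S_0''(t) = -12 - 42·(t - 1), so S_0''(3) = -96. On the right, S_1''(3) = 2c, so c = -48.

-48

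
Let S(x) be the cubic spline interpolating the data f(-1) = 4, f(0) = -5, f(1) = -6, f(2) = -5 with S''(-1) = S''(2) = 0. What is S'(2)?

Let σ_i = S''(x_i). Step sizes h_i = 1, 1, 1; slopes of the chords Δ_i = (y_(i+1) - y_i)/h_i = -9, -1, 1.
  1·σ_0 + 4·σ_1 + 1·σ_2 = 6(Δ_1 - Δ_0) = 48
  1·σ_1 + 4·σ_2 + 1·σ_3 = 6(Δ_2 - Δ_1) = 12
Natural end conditions: σ_0 = σ_3 = 0.
Hence σ_0 = 0, σ_1 = 12, σ_2 = 0, σ_3 = 0.
On [1, 2], S'(x) = b_2 + 2c_2·(x - 1) + 3d_2·(x - 1)² with b_2 = Δ_2 - h_2(2σ_2 + σ_3)/6 = 1, c_2 = σ_2/2 = 0, d_2 = (σ_3 - σ_2)/(6h_2) = 0. So S'(2) = 1.

1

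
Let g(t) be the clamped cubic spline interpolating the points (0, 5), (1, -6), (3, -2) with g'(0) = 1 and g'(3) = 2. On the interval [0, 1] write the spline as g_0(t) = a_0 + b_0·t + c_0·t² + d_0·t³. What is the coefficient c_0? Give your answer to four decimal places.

-24.3333

With M_i denoting the second derivative at x_i, h_i = 1, 2, and Δ_i = (y_(i+1) − y_i)/h_i = -11, 2:
  1·M_0 + 6·M_1 + 2·M_2 = 6(Δ_1 - Δ_0) = 78
Clamped end conditions give two more equations: 2h_0·M_0 + h_0·M_1 = 6(Δ_0 - g'(0)) = -72 and h_1·M_1 + 2h_1·M_2 = 6(g'(3) - Δ_1) = 0.
Solving the tridiagonal system: M_0 = -146/3, M_1 = 76/3, M_2 = -38/3.
On [0, 1], with g_0(t) = a_0 + b_0·t + c_0·t² + d_0·t³: c_0 = M_0/2 = -73/3, d_0 = (M_1 - M_0)/(6h_0) = 37/3, b_0 = Δ_0 - h_0(2M_0 + M_1)/6 = 1.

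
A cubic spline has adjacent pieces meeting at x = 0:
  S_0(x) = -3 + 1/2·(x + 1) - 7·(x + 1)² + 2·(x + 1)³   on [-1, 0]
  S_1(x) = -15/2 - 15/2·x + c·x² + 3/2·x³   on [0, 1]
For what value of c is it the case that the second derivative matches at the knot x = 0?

-1

S_0''(x) = -14 + 12·(x + 1), so S_0''(0) = -2. On the right, S_1''(0) = 2c, so c = -1.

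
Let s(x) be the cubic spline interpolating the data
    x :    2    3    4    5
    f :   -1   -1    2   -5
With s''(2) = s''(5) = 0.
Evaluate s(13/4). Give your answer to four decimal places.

Let M_i = s''(x_i). Step sizes h_i = 1, 1, 1; slopes of the chords Δ_i = (y_(i+1) - y_i)/h_i = 0, 3, -7.
  1·M_0 + 4·M_1 + 1·M_2 = 6(Δ_1 - Δ_0) = 18
  1·M_1 + 4·M_2 + 1·M_3 = 6(Δ_2 - Δ_1) = -60
Natural end conditions: M_0 = M_3 = 0.
Hence M_0 = 0, M_1 = 44/5, M_2 = -86/5, M_3 = 0.
On [3, 4], s(x) = -1 + 44/15·(x - 3) + 22/5·(x - 3)² - 13/3·(x - 3)³.
With (x - 3) = 1/4: s(13/4) = -19/320.

-0.0594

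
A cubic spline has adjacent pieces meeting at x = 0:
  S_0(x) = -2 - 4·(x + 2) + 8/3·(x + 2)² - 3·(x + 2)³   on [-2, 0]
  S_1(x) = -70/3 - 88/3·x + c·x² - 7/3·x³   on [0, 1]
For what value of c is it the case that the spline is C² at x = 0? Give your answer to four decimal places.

S_0''(x) = 16/3 - 18·(x + 2), so S_0''(0) = -92/3. On the right, S_1''(0) = 2c, so c = -46/3.

-15.3333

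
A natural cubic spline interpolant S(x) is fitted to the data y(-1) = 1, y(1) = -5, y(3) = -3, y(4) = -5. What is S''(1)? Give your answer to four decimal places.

4.0909

Let M_i = S''(x_i). Step sizes h_i = 2, 2, 1; slopes of the chords Δ_i = (y_(i+1) - y_i)/h_i = -3, 1, -2.
  2·M_0 + 8·M_1 + 2·M_2 = 6(Δ_1 - Δ_0) = 24
  2·M_1 + 6·M_2 + 1·M_3 = 6(Δ_2 - Δ_1) = -18
Natural end conditions: M_0 = M_3 = 0.
Solving: M_0 = 0, M_1 = 45/11, M_2 = -48/11, M_3 = 0.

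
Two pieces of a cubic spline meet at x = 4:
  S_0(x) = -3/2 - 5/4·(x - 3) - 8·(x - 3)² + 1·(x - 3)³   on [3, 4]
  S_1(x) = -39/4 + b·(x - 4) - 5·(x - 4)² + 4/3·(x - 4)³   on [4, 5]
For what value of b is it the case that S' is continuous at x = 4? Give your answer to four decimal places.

S_0'(x) = -5/4 - 16·(x - 3) + 3·(x - 3)², so S_0'(4) = -57/4. On the right, S_1'(4) = b, so b = -57/4.

-14.2500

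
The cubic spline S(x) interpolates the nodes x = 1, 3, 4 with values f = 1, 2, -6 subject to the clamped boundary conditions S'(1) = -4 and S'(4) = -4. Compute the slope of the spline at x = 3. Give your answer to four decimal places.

-5.7500

Let m_i = S''(x_i). Step sizes h_i = 2, 1; slopes of the chords Δ_i = (y_(i+1) - y_i)/h_i = 1/2, -8.
  2·m_0 + 6·m_1 + 1·m_2 = 6(Δ_1 - Δ_0) = -51
Clamped end conditions give two more equations: 2h_0·m_0 + h_0·m_1 = 6(Δ_0 - S'(1)) = 27 and h_1·m_1 + 2h_1·m_2 = 6(S'(4) - Δ_1) = 24.
Forward elimination and back-substitution give m_0 = 61/4, m_1 = -17, m_2 = 41/2.
On [3, 4], S'(x) = b_1 + 2c_1·(x - 3) + 3d_1·(x - 3)² with b_1 = Δ_1 - h_1(2m_1 + m_2)/6 = -23/4, c_1 = m_1/2 = -17/2, d_1 = (m_2 - m_1)/(6h_1) = 25/4. So S'(3) = -23/4.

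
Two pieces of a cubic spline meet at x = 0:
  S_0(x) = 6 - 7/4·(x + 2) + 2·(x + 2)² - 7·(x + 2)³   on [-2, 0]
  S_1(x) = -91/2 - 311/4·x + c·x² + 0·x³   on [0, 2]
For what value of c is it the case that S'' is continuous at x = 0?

-40

S_0''(x) = 4 - 42·(x + 2), so S_0''(0) = -80. On the right, S_1''(0) = 2c, so c = -40.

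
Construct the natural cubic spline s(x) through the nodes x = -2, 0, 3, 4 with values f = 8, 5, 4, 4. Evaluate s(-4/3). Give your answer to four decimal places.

Write σ_i for s''(x_i). With h_i = 2, 3, 1 and divided differences Δ_i = -3/2, -1/3, 0, the continuity of s' gives the tridiagonal system
  2·σ_0 + 10·σ_1 + 3·σ_2 = 6(Δ_1 - Δ_0) = 7
  3·σ_1 + 8·σ_2 + 1·σ_3 = 6(Δ_2 - Δ_1) = 2
Natural end conditions: σ_0 = σ_3 = 0.
Solving the tridiagonal system: σ_0 = 0, σ_1 = 50/71, σ_2 = -1/71, σ_3 = 0.
On [-2, 0], s(x) = 8 - 739/426·(x + 2) + 0·(x + 2)² + 25/426·(x + 2)³.
With (x + 2) = 2/3: s(-4/3) = 39457/5751.

6.8609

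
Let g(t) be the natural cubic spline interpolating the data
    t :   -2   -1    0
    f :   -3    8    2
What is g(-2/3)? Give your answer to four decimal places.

7.5741

Let m_i = g''(x_i). Step sizes h_i = 1, 1; slopes of the chords Δ_i = (y_(i+1) - y_i)/h_i = 11, -6.
  1·m_0 + 4·m_1 + 1·m_2 = 6(Δ_1 - Δ_0) = -102
Natural end conditions: m_0 = m_2 = 0.
Solving the tridiagonal system: m_0 = 0, m_1 = -51/2, m_2 = 0.
On [-1, 0], g(t) = 8 + 5/2·(t + 1) - 51/4·(t + 1)² + 17/4·(t + 1)³.
With (t + 1) = 1/3: g(-2/3) = 409/54.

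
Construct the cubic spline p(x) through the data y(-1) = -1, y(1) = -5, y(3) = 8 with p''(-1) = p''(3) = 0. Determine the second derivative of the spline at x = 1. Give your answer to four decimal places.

6.3750

Write M_i for p''(x_i). With h_i = 2, 2 and divided differences Δ_i = -2, 13/2, the continuity of p' gives the tridiagonal system
  2·M_0 + 8·M_1 + 2·M_2 = 6(Δ_1 - Δ_0) = 51
Natural end conditions: M_0 = M_2 = 0.
Forward elimination and back-substitution give M_0 = 0, M_1 = 51/8, M_2 = 0.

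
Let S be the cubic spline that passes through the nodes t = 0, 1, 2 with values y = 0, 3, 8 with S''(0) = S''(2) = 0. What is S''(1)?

3

With M_i denoting the second derivative at x_i, h_i = 1, 1, and Δ_i = (y_(i+1) − y_i)/h_i = 3, 5:
  1·M_0 + 4·M_1 + 1·M_2 = 6(Δ_1 - Δ_0) = 12
Natural end conditions: M_0 = M_2 = 0.
Forward elimination and back-substitution give M_0 = 0, M_1 = 3, M_2 = 0.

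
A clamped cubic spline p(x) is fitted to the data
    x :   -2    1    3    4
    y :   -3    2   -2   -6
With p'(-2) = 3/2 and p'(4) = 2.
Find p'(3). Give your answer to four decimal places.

Write m_i for p''(x_i). With h_i = 3, 2, 1 and divided differences Δ_i = 5/3, -2, -4, the continuity of p' gives the tridiagonal system
  3·m_0 + 10·m_1 + 2·m_2 = 6(Δ_1 - Δ_0) = -22
  2·m_1 + 6·m_2 + 1·m_3 = 6(Δ_2 - Δ_1) = -12
Clamped end conditions give two more equations: 2h_0·m_0 + h_0·m_1 = 6(Δ_0 - p'(-2)) = 1 and h_2·m_2 + 2h_2·m_3 = 6(p'(4) - Δ_2) = 36.
Solving: m_0 = 52/57, m_1 = -85/57, m_2 = -280/57, m_3 = 1166/57.
On [3, 4], p'(x) = b_2 + 2c_2·(x - 3) + 3d_2·(x - 3)² with b_2 = Δ_2 - h_2(2m_2 + m_3)/6 = -329/57, c_2 = m_2/2 = -140/57, d_2 = (m_3 - m_2)/(6h_2) = 241/57. So p'(3) = -329/57.

-5.7719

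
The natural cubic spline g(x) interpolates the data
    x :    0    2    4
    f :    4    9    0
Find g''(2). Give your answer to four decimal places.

-5.2500

Write σ_i for g''(x_i). With h_i = 2, 2 and divided differences Δ_i = 5/2, -9/2, the continuity of g' gives the tridiagonal system
  2·σ_0 + 8·σ_1 + 2·σ_2 = 6(Δ_1 - Δ_0) = -42
Natural end conditions: σ_0 = σ_2 = 0.
Solving: σ_0 = 0, σ_1 = -21/4, σ_2 = 0.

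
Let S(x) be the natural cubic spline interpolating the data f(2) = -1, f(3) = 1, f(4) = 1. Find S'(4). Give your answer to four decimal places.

Put M_i = S'' at the i-th knot. Here h = (1, 1) and Δ = (2, 0), so the interior equations h_(i-1)·M_(i-1) + 2(h_(i-1)+h_i)·M_i + h_i·M_(i+1) = 6(Δ_i − Δ_(i-1)) read
  1·M_0 + 4·M_1 + 1·M_2 = 6(Δ_1 - Δ_0) = -12
Natural end conditions: M_0 = M_2 = 0.
Solving the tridiagonal system: M_0 = 0, M_1 = -3, M_2 = 0.
On [3, 4], S'(x) = b_1 + 2c_1·(x - 3) + 3d_1·(x - 3)² with b_1 = Δ_1 - h_1(2M_1 + M_2)/6 = 1, c_1 = M_1/2 = -3/2, d_1 = (M_2 - M_1)/(6h_1) = 1/2. So S'(4) = -1/2.

-0.5000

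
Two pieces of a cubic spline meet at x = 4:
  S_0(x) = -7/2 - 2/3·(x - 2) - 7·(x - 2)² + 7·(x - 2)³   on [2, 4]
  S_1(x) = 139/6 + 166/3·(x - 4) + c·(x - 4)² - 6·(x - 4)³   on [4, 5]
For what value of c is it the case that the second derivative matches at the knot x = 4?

S_0''(x) = -14 + 42·(x - 2), so S_0''(4) = 70. On the right, S_1''(4) = 2c, so c = 35.

35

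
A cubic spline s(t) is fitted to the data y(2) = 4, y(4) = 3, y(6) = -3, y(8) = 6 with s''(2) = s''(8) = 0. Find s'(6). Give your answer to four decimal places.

0.1667

Write σ_i for s''(x_i). With h_i = 2, 2, 2 and divided differences Δ_i = -1/2, -3, 9/2, the continuity of s' gives the tridiagonal system
  2·σ_0 + 8·σ_1 + 2·σ_2 = 6(Δ_1 - Δ_0) = -15
  2·σ_1 + 8·σ_2 + 2·σ_3 = 6(Δ_2 - Δ_1) = 45
Natural end conditions: σ_0 = σ_3 = 0.
Forward elimination and back-substitution give σ_0 = 0, σ_1 = -7/2, σ_2 = 13/2, σ_3 = 0.
On [6, 8], s'(t) = b_2 + 2c_2·(t - 6) + 3d_2·(t - 6)² with b_2 = Δ_2 - h_2(2σ_2 + σ_3)/6 = 1/6, c_2 = σ_2/2 = 13/4, d_2 = (σ_3 - σ_2)/(6h_2) = -13/24. So s'(6) = 1/6.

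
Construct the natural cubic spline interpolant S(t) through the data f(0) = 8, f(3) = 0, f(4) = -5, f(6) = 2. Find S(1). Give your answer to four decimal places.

Write σ_i for S''(x_i). With h_i = 3, 1, 2 and divided differences Δ_i = -8/3, -5, 7/2, the continuity of S' gives the tridiagonal system
  3·σ_0 + 8·σ_1 + 1·σ_2 = 6(Δ_1 - Δ_0) = -14
  1·σ_1 + 6·σ_2 + 2·σ_3 = 6(Δ_2 - Δ_1) = 51
Natural end conditions: σ_0 = σ_3 = 0.
Hence σ_0 = 0, σ_1 = -135/47, σ_2 = 422/47, σ_3 = 0.
On [0, 3], S(t) = 8 - 347/282·t + 0·t² - 15/94·t³.
With t = 1: S(1) = 932/141.

6.6099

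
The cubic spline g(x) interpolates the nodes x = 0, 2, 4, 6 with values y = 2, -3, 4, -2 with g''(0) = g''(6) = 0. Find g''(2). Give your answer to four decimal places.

6.1000

Put M_i = g'' at the i-th knot. Here h = (2, 2, 2) and Δ = (-5/2, 7/2, -3), so the interior equations h_(i-1)·M_(i-1) + 2(h_(i-1)+h_i)·M_i + h_i·M_(i+1) = 6(Δ_i − Δ_(i-1)) read
  2·M_0 + 8·M_1 + 2·M_2 = 6(Δ_1 - Δ_0) = 36
  2·M_1 + 8·M_2 + 2·M_3 = 6(Δ_2 - Δ_1) = -39
Natural end conditions: M_0 = M_3 = 0.
Forward elimination and back-substitution give M_0 = 0, M_1 = 61/10, M_2 = -32/5, M_3 = 0.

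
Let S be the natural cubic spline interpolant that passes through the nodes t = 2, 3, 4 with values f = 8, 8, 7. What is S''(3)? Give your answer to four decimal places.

-1.5000

Let M_i = S''(x_i). Step sizes h_i = 1, 1; slopes of the chords Δ_i = (y_(i+1) - y_i)/h_i = 0, -1.
  1·M_0 + 4·M_1 + 1·M_2 = 6(Δ_1 - Δ_0) = -6
Natural end conditions: M_0 = M_2 = 0.
Solving the tridiagonal system: M_0 = 0, M_1 = -3/2, M_2 = 0.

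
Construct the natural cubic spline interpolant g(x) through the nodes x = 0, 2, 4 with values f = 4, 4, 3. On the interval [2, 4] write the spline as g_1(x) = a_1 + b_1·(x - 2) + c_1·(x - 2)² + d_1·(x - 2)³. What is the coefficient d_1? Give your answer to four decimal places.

Let σ_i = g''(x_i). Step sizes h_i = 2, 2; slopes of the chords Δ_i = (y_(i+1) - y_i)/h_i = 0, -1/2.
  2·σ_0 + 8·σ_1 + 2·σ_2 = 6(Δ_1 - Δ_0) = -3
Natural end conditions: σ_0 = σ_2 = 0.
Forward elimination and back-substitution give σ_0 = 0, σ_1 = -3/8, σ_2 = 0.
On [2, 4], with g_1(x) = a_1 + b_1·(x - 2) + c_1·(x - 2)² + d_1·(x - 2)³: c_1 = σ_1/2 = -3/16, d_1 = (σ_2 - σ_1)/(6h_1) = 1/32, b_1 = Δ_1 - h_1(2σ_1 + σ_2)/6 = -1/4.

0.0313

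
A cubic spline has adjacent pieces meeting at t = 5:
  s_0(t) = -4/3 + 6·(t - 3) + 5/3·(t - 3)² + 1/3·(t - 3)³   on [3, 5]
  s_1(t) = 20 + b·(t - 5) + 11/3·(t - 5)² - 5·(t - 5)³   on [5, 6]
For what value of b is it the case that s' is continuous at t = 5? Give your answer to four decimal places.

16.6667

s_0'(t) = 6 + 10/3·(t - 3) + 1·(t - 3)², so s_0'(5) = 50/3. On the right, s_1'(5) = b, so b = 50/3.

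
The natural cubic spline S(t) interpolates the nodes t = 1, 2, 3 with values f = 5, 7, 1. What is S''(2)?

Write M_i for S''(x_i). With h_i = 1, 1 and divided differences Δ_i = 2, -6, the continuity of S' gives the tridiagonal system
  1·M_0 + 4·M_1 + 1·M_2 = 6(Δ_1 - Δ_0) = -48
Natural end conditions: M_0 = M_2 = 0.
Forward elimination and back-substitution give M_0 = 0, M_1 = -12, M_2 = 0.

-12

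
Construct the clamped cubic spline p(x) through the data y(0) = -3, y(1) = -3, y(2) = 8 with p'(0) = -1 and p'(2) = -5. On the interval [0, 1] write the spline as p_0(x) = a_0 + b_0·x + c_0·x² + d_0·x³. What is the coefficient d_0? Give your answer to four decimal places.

Write σ_i for p''(x_i). With h_i = 1, 1 and divided differences Δ_i = 0, 11, the continuity of p' gives the tridiagonal system
  1·σ_0 + 4·σ_1 + 1·σ_2 = 6(Δ_1 - Δ_0) = 66
Clamped end conditions give two more equations: 2h_0·σ_0 + h_0·σ_1 = 6(Δ_0 - p'(0)) = 6 and h_1·σ_1 + 2h_1·σ_2 = 6(p'(2) - Δ_1) = -96.
Hence σ_0 = -31/2, σ_1 = 37, σ_2 = -133/2.
On [0, 1], with p_0(x) = a_0 + b_0·x + c_0·x² + d_0·x³: c_0 = σ_0/2 = -31/4, d_0 = (σ_1 - σ_0)/(6h_0) = 35/4, b_0 = Δ_0 - h_0(2σ_0 + σ_1)/6 = -1.

8.7500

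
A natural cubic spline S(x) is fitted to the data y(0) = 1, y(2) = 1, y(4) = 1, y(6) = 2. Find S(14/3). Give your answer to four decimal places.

1.2346

With σ_i denoting the second derivative at x_i, h_i = 2, 2, 2, and Δ_i = (y_(i+1) − y_i)/h_i = 0, 0, 1/2:
  2·σ_0 + 8·σ_1 + 2·σ_2 = 6(Δ_1 - Δ_0) = 0
  2·σ_1 + 8·σ_2 + 2·σ_3 = 6(Δ_2 - Δ_1) = 3
Natural end conditions: σ_0 = σ_3 = 0.
Solving: σ_0 = 0, σ_1 = -1/10, σ_2 = 2/5, σ_3 = 0.
On [4, 6], S(x) = 1 + 7/30·(x - 4) + 1/5·(x - 4)² - 1/30·(x - 4)³.
With (x - 4) = 2/3: S(14/3) = 100/81.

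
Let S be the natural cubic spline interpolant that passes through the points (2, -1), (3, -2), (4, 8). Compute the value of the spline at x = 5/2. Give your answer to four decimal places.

Let σ_i = S''(x_i). Step sizes h_i = 1, 1; slopes of the chords Δ_i = (y_(i+1) - y_i)/h_i = -1, 10.
  1·σ_0 + 4·σ_1 + 1·σ_2 = 6(Δ_1 - Δ_0) = 66
Natural end conditions: σ_0 = σ_2 = 0.
Forward elimination and back-substitution give σ_0 = 0, σ_1 = 33/2, σ_2 = 0.
On [2, 3], S(x) = -1 - 15/4·(x - 2) + 0·(x - 2)² + 11/4·(x - 2)³.
With (x - 2) = 1/2: S(5/2) = -81/32.

-2.5313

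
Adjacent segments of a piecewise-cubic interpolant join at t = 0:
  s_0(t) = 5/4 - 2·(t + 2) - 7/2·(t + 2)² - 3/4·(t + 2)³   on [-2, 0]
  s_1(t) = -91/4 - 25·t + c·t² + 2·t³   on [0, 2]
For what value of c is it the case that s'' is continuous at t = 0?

s_0''(t) = -7 - 9/2·(t + 2), so s_0''(0) = -16. On the right, s_1''(0) = 2c, so c = -8.

-8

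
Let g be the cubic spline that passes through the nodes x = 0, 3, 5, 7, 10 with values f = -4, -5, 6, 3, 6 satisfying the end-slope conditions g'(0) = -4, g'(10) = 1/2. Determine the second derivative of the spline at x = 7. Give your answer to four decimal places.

3.6588

With σ_i denoting the second derivative at x_i, h_i = 3, 2, 2, 3, and Δ_i = (y_(i+1) − y_i)/h_i = -1/3, 11/2, -3/2, 1:
  3·σ_0 + 10·σ_1 + 2·σ_2 = 6(Δ_1 - Δ_0) = 35
  2·σ_1 + 8·σ_2 + 2·σ_3 = 6(Δ_2 - Δ_1) = -42
  2·σ_2 + 10·σ_3 + 3·σ_4 = 6(Δ_3 - Δ_2) = 15
Clamped end conditions give two more equations: 2h_0·σ_0 + h_0·σ_1 = 6(Δ_0 - g'(0)) = 22 and h_3·σ_3 + 2h_3·σ_4 = 6(g'(10) - Δ_3) = -3.
Solving: σ_0 = 356/255, σ_1 = 386/85, σ_2 = -73/10, σ_3 = 311/85, σ_4 = -198/85.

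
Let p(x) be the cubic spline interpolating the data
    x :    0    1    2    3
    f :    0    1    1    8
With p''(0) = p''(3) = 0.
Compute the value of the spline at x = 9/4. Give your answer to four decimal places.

Put M_i = p'' at the i-th knot. Here h = (1, 1, 1) and Δ = (1, 0, 7), so the interior equations h_(i-1)·M_(i-1) + 2(h_(i-1)+h_i)·M_i + h_i·M_(i+1) = 6(Δ_i − Δ_(i-1)) read
  1·M_0 + 4·M_1 + 1·M_2 = 6(Δ_1 - Δ_0) = -6
  1·M_1 + 4·M_2 + 1·M_3 = 6(Δ_2 - Δ_1) = 42
Natural end conditions: M_0 = M_3 = 0.
Solving: M_0 = 0, M_1 = -22/5, M_2 = 58/5, M_3 = 0.
On [2, 3], p(x) = 1 + 47/15·(x - 2) + 29/5·(x - 2)² - 29/15·(x - 2)³.
With (x - 2) = 1/4: p(9/4) = 677/320.

2.1156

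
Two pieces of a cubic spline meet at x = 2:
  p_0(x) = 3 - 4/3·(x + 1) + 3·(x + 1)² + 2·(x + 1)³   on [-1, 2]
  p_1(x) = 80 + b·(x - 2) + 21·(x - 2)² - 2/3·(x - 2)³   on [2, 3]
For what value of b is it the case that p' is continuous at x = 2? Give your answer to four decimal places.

p_0'(x) = -4/3 + 6·(x + 1) + 6·(x + 1)², so p_0'(2) = 212/3. On the right, p_1'(2) = b, so b = 212/3.

70.6667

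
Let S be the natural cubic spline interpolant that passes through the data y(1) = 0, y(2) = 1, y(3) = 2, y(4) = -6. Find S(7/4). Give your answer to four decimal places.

With M_i denoting the second derivative at x_i, h_i = 1, 1, 1, and Δ_i = (y_(i+1) − y_i)/h_i = 1, 1, -8:
  1·M_0 + 4·M_1 + 1·M_2 = 6(Δ_1 - Δ_0) = 0
  1·M_1 + 4·M_2 + 1·M_3 = 6(Δ_2 - Δ_1) = -54
Natural end conditions: M_0 = M_3 = 0.
Solving the tridiagonal system: M_0 = 0, M_1 = 18/5, M_2 = -72/5, M_3 = 0.
On [1, 2], S(x) = 0 + 2/5·(x - 1) + 0·(x - 1)² + 3/5·(x - 1)³.
With (x - 1) = 3/4: S(7/4) = 177/320.

0.5531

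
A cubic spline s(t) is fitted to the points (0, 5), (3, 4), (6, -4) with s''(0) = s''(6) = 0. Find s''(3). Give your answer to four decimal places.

-1.1667

Put σ_i = s'' at the i-th knot. Here h = (3, 3) and Δ = (-1/3, -8/3), so the interior equations h_(i-1)·σ_(i-1) + 2(h_(i-1)+h_i)·σ_i + h_i·σ_(i+1) = 6(Δ_i − Δ_(i-1)) read
  3·σ_0 + 12·σ_1 + 3·σ_2 = 6(Δ_1 - Δ_0) = -14
Natural end conditions: σ_0 = σ_2 = 0.
Hence σ_0 = 0, σ_1 = -7/6, σ_2 = 0.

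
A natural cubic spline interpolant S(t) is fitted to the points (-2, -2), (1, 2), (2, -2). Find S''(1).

Let M_i = S''(x_i). Step sizes h_i = 3, 1; slopes of the chords Δ_i = (y_(i+1) - y_i)/h_i = 4/3, -4.
  3·M_0 + 8·M_1 + 1·M_2 = 6(Δ_1 - Δ_0) = -32
Natural end conditions: M_0 = M_2 = 0.
Solving: M_0 = 0, M_1 = -4, M_2 = 0.

-4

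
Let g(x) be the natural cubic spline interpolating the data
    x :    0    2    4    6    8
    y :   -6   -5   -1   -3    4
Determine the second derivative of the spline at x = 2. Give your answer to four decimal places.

2.0893

Let M_i = g''(x_i). Step sizes h_i = 2, 2, 2, 2; slopes of the chords Δ_i = (y_(i+1) - y_i)/h_i = 1/2, 2, -1, 7/2.
  2·M_0 + 8·M_1 + 2·M_2 = 6(Δ_1 - Δ_0) = 9
  2·M_1 + 8·M_2 + 2·M_3 = 6(Δ_2 - Δ_1) = -18
  2·M_2 + 8·M_3 + 2·M_4 = 6(Δ_3 - Δ_2) = 27
Natural end conditions: M_0 = M_4 = 0.
Solving the tridiagonal system: M_0 = 0, M_1 = 117/56, M_2 = -27/7, M_3 = 243/56, M_4 = 0.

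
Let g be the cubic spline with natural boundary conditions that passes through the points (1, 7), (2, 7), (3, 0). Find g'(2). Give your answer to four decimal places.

Write σ_i for g''(x_i). With h_i = 1, 1 and divided differences Δ_i = 0, -7, the continuity of g' gives the tridiagonal system
  1·σ_0 + 4·σ_1 + 1·σ_2 = 6(Δ_1 - Δ_0) = -42
Natural end conditions: σ_0 = σ_2 = 0.
Solving: σ_0 = 0, σ_1 = -21/2, σ_2 = 0.
On [2, 3], g'(x) = b_1 + 2c_1·(x - 2) + 3d_1·(x - 2)² with b_1 = Δ_1 - h_1(2σ_1 + σ_2)/6 = -7/2, c_1 = σ_1/2 = -21/4, d_1 = (σ_2 - σ_1)/(6h_1) = 7/4. So g'(2) = -7/2.

-3.5000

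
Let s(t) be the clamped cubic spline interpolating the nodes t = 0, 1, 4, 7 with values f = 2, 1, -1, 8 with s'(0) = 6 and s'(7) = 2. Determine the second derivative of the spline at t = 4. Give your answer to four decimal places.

1.6989

Let σ_i = s''(x_i). Step sizes h_i = 1, 3, 3; slopes of the chords Δ_i = (y_(i+1) - y_i)/h_i = -1, -2/3, 3.
  1·σ_0 + 8·σ_1 + 3·σ_2 = 6(Δ_1 - Δ_0) = 2
  3·σ_1 + 12·σ_2 + 3·σ_3 = 6(Δ_2 - Δ_1) = 22
Clamped end conditions give two more equations: 2h_0·σ_0 + h_0·σ_1 = 6(Δ_0 - s'(0)) = -42 and h_2·σ_2 + 2h_2·σ_3 = 6(s'(7) - Δ_2) = -6.
Hence σ_0 = -688/31, σ_1 = 74/31, σ_2 = 158/93, σ_3 = -172/93.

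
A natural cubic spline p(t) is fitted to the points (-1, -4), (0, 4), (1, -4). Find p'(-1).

12

With M_i denoting the second derivative at x_i, h_i = 1, 1, and Δ_i = (y_(i+1) − y_i)/h_i = 8, -8:
  1·M_0 + 4·M_1 + 1·M_2 = 6(Δ_1 - Δ_0) = -96
Natural end conditions: M_0 = M_2 = 0.
Forward elimination and back-substitution give M_0 = 0, M_1 = -24, M_2 = 0.
On [-1, 0], p'(t) = b_0 + 2c_0·(t + 1) + 3d_0·(t + 1)² with b_0 = Δ_0 - h_0(2M_0 + M_1)/6 = 12, c_0 = M_0/2 = 0, d_0 = (M_1 - M_0)/(6h_0) = -4. So p'(-1) = 12.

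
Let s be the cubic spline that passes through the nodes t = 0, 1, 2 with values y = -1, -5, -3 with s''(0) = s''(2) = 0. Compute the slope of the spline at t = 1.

Write σ_i for s''(x_i). With h_i = 1, 1 and divided differences Δ_i = -4, 2, the continuity of s' gives the tridiagonal system
  1·σ_0 + 4·σ_1 + 1·σ_2 = 6(Δ_1 - Δ_0) = 36
Natural end conditions: σ_0 = σ_2 = 0.
Solving: σ_0 = 0, σ_1 = 9, σ_2 = 0.
On [1, 2], s'(t) = b_1 + 2c_1·(t - 1) + 3d_1·(t - 1)² with b_1 = Δ_1 - h_1(2σ_1 + σ_2)/6 = -1, c_1 = σ_1/2 = 9/2, d_1 = (σ_2 - σ_1)/(6h_1) = -3/2. So s'(1) = -1.

-1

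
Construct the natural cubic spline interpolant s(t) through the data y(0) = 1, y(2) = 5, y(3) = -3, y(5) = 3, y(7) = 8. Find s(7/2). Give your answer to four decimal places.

Put σ_i = s'' at the i-th knot. Here h = (2, 1, 2, 2) and Δ = (2, -8, 3, 5/2), so the interior equations h_(i-1)·σ_(i-1) + 2(h_(i-1)+h_i)·σ_i + h_i·σ_(i+1) = 6(Δ_i − Δ_(i-1)) read
  2·σ_0 + 6·σ_1 + 1·σ_2 = 6(Δ_1 - Δ_0) = -60
  1·σ_1 + 6·σ_2 + 2·σ_3 = 6(Δ_2 - Δ_1) = 66
  2·σ_2 + 8·σ_3 + 2·σ_4 = 6(Δ_3 - Δ_2) = -3
Natural end conditions: σ_0 = σ_4 = 0.
Solving the tridiagonal system: σ_0 = 0, σ_1 = -1587/128, σ_2 = 921/64, σ_3 = -1017/256, σ_4 = 0.
On [3, 5], s(t) = -3 - 1349/256·(t - 3) + 921/128·(t - 3)² - 1567/1024·(t - 3)³.
With (t - 3) = 1/2: s(7/2) = -32991/8192.

-4.0272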